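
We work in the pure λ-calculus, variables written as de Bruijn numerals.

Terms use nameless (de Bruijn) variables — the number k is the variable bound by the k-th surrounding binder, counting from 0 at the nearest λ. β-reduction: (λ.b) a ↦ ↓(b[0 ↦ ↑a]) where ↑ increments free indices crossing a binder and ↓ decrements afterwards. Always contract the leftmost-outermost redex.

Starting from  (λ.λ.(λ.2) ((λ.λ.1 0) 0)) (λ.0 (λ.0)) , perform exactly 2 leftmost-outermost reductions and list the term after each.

Answer: after 2 steps: λ.λ.0 (λ.0)

Reduction:
  start: (λ.λ.(λ.2) ((λ.λ.1 0) 0)) (λ.0 (λ.0))
  [1] λ.(λ.λ.0 (λ.0)) ((λ.λ.1 0) 0)
  [2] λ.λ.0 (λ.0)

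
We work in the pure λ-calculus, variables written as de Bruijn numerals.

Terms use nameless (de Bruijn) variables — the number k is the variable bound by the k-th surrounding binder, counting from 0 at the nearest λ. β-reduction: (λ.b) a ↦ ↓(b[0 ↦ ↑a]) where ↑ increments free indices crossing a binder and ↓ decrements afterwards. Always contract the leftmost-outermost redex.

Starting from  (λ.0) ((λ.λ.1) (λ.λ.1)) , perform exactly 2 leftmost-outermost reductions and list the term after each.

  start: (λ.0) ((λ.λ.1) (λ.λ.1))
  →1  (λ.λ.1) (λ.λ.1)
  →2  λ.λ.λ.1

Answer: after 2 steps: λ.λ.λ.1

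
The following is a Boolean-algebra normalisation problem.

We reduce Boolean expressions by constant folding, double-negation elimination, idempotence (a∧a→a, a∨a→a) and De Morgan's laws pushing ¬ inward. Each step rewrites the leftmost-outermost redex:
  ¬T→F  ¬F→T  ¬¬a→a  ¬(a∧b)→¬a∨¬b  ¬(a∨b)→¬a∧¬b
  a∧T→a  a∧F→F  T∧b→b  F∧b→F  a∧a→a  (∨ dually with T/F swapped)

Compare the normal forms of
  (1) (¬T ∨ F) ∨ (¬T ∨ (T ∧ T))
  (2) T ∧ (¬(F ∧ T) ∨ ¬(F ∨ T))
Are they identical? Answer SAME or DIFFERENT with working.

Answer: SAME — A ⇓ T, B ⇓ T

Working:
Term A:
  start: (¬T ∨ F) ∨ (¬T ∨ (T ∧ T))
  step 1: ¬T ∨ (¬T ∨ (T ∧ T))
  step 2: F ∨ (¬T ∨ (T ∧ T))
  step 3: ¬T ∨ (T ∧ T)
  step 4: F ∨ (T ∧ T)
  step 5: T ∧ T
  step 6: T

Term B:
  start: T ∧ (¬(F ∧ T) ∨ ¬(F ∨ T))
  step 1: ¬(F ∧ T) ∨ ¬(F ∨ T)
  step 2: (¬F ∨ ¬T) ∨ ¬(F ∨ T)
  step 3: (T ∨ ¬T) ∨ ¬(F ∨ T)
  step 4: T ∨ ¬(F ∨ T)
  step 5: T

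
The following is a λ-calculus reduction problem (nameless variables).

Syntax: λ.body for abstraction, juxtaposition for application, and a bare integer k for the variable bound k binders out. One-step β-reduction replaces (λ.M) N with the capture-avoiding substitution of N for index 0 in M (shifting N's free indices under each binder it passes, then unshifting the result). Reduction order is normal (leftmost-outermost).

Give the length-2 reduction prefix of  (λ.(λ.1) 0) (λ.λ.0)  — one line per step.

Answer: after 2 steps: λ.λ.0

Working:
  start: (λ.(λ.1) 0) (λ.λ.0)
  step 1: (λ.λ.λ.0) (λ.λ.0)
  step 2: λ.λ.0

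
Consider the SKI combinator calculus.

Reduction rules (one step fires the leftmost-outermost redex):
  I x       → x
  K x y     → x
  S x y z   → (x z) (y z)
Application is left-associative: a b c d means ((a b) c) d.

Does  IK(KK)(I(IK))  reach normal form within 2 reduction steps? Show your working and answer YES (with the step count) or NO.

Answer: YES — reaches normal form KK in 2 ≤ 2 steps

Working:
  start: IK(KK)(I(IK))
  [1] K(KK)(I(IK))
  [2] KK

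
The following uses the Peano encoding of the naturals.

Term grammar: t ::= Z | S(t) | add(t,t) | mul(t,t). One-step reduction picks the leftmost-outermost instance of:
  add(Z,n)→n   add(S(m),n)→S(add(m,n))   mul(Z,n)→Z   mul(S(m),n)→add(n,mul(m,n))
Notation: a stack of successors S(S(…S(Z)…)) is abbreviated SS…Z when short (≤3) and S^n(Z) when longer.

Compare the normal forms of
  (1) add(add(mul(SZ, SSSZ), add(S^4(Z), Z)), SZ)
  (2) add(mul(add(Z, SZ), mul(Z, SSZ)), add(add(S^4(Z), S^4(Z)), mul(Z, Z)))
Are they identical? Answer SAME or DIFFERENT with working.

Term A:
  start: add(add(mul(SZ, SSSZ), add(S^4(Z), Z)), SZ)
  step 1: add(add(add(SSSZ, mul(Z, SSSZ)), add(S^4(Z), Z)), SZ)
  step 2: add(add(S(add(SSZ, mul(Z, SSSZ))), add(S^4(Z), Z)), SZ)
  step 3: add(S(add(add(SSZ, mul(Z, SSSZ)), add(S^4(Z), Z))), SZ)
  step 4: S(add(add(add(SSZ, mul(Z, SSSZ)), add(S^4(Z), Z)), SZ))
  step 5: S(add(add(S(add(SZ, mul(Z, SSSZ))), add(S^4(Z), Z)), SZ))
  step 6: S(add(S(add(add(SZ, mul(Z, SSSZ)), add(S^4(Z), Z))), SZ))
  step 7: S(S(add(add(add(SZ, mul(Z, SSSZ)), add(S^4(Z), Z)), SZ)))
  step 8: S(S(add(add(S(add(Z, mul(Z, SSSZ))), add(S^4(Z), Z)), SZ)))
  step 9: S(S(add(S(add(add(Z, mul(Z, SSSZ)), add(S^4(Z), Z))), SZ)))
  step 10: S(S(S(add(add(add(Z, mul(Z, SSSZ)), add(S^4(Z), Z)), SZ))))
  step 11: S(S(S(add(add(mul(Z, SSSZ), add(S^4(Z), Z)), SZ))))
  step 12: S(S(S(add(add(Z, add(S^4(Z), Z)), SZ))))
  step 13: S(S(S(add(add(S^4(Z), Z), SZ))))
  step 14: S(S(S(add(S(add(SSSZ, Z)), SZ))))
  step 15: S(S(S(S(add(add(SSSZ, Z), SZ)))))
  step 16: S(S(S(S(add(S(add(SSZ, Z)), SZ)))))
  step 17: S(S(S(S(S(add(add(SSZ, Z), SZ))))))
  step 18: S(S(S(S(S(add(S(add(SZ, Z)), SZ))))))
  step 19: S(S(S(S(S(S(add(add(SZ, Z), SZ)))))))
  step 20: S(S(S(S(S(S(add(S(add(Z, Z)), SZ)))))))
  step 21: S(S(S(S(S(S(S(add(add(Z, Z), SZ))))))))
  step 22: S(S(S(S(S(S(S(add(Z, SZ))))))))
  step 23: S^8(Z)

Term B:
  start: add(mul(add(Z, SZ), mul(Z, SSZ)), add(add(S^4(Z), S^4(Z)), mul(Z, Z)))
  step 1: add(mul(SZ, mul(Z, SSZ)), add(add(S^4(Z), S^4(Z)), mul(Z, Z)))
  step 2: add(add(mul(Z, SSZ), mul(Z, mul(Z, SSZ))), add(add(S^4(Z), S^4(Z)), mul(Z, Z)))
  step 3: add(add(Z, mul(Z, mul(Z, SSZ))), add(add(S^4(Z), S^4(Z)), mul(Z, Z)))
  step 4: add(mul(Z, mul(Z, SSZ)), add(add(S^4(Z), S^4(Z)), mul(Z, Z)))
  step 5: add(Z, add(add(S^4(Z), S^4(Z)), mul(Z, Z)))
  step 6: add(add(S^4(Z), S^4(Z)), mul(Z, Z))
  step 7: add(S(add(SSSZ, S^4(Z))), mul(Z, Z))
  step 8: S(add(add(SSSZ, S^4(Z)), mul(Z, Z)))
  step 9: S(add(S(add(SSZ, S^4(Z))), mul(Z, Z)))
  step 10: S(S(add(add(SSZ, S^4(Z)), mul(Z, Z))))
  step 11: S(S(add(S(add(SZ, S^4(Z))), mul(Z, Z))))
  step 12: S(S(S(add(add(SZ, S^4(Z)), mul(Z, Z)))))
  step 13: S(S(S(add(S(add(Z, S^4(Z))), mul(Z, Z)))))
  step 14: S(S(S(S(add(add(Z, S^4(Z)), mul(Z, Z))))))
  step 15: S(S(S(S(add(S^4(Z), mul(Z, Z))))))
  step 16: S(S(S(S(S(add(SSSZ, mul(Z, Z)))))))
  step 17: S(S(S(S(S(S(add(SSZ, mul(Z, Z))))))))
  step 18: S(S(S(S(S(S(S(add(SZ, mul(Z, Z)))))))))
  step 19: S(S(S(S(S(S(S(S(add(Z, mul(Z, Z))))))))))
  step 20: S(S(S(S(S(S(S(S(mul(Z, Z)))))))))
  step 21: S^8(Z)

Answer: SAME — A ⇓ S^8(Z), B ⇓ S^8(Z)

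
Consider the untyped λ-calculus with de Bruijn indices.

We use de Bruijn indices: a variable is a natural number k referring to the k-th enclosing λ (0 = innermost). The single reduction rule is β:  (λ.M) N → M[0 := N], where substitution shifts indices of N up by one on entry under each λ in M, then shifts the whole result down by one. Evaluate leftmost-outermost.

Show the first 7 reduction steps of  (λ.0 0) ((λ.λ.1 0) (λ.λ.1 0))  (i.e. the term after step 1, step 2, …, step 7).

Answer: after 7 steps: λ.λ.1 0

Derivation:
  start: (λ.0 0) ((λ.λ.1 0) (λ.λ.1 0))
  →1  (λ.λ.1 0) (λ.λ.1 0) ((λ.λ.1 0) (λ.λ.1 0))
  →2  (λ.(λ.λ.1 0) 0) ((λ.λ.1 0) (λ.λ.1 0))
  →3  (λ.λ.1 0) ((λ.λ.1 0) (λ.λ.1 0))
  →4  λ.(λ.λ.1 0) (λ.λ.1 0) 0
  →5  λ.(λ.(λ.λ.1 0) 0) 0
  →6  λ.(λ.λ.1 0) 0
  →7  λ.λ.1 0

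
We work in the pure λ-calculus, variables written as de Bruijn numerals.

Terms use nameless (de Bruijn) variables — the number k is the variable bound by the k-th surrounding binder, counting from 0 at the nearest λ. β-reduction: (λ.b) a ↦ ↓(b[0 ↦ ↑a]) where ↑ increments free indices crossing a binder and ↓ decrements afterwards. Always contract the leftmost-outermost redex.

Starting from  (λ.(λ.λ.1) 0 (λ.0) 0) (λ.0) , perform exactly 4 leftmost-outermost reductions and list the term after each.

  start: (λ.(λ.λ.1) 0 (λ.0) 0) (λ.0)
  →1  (λ.λ.1) (λ.0) (λ.0) (λ.0)
  →2  (λ.λ.0) (λ.0) (λ.0)
  →3  (λ.0) (λ.0)
  →4  λ.0

Answer: after 4 steps: λ.0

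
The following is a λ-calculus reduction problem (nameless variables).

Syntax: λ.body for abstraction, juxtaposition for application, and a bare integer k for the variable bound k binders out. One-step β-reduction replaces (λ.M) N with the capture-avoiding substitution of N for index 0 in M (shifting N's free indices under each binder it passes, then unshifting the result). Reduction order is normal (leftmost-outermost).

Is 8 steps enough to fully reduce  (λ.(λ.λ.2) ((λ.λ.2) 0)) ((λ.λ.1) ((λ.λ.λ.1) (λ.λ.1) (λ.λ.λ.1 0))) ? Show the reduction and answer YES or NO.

  start: (λ.(λ.λ.2) ((λ.λ.2) 0)) ((λ.λ.1) ((λ.λ.λ.1) (λ.λ.1) (λ.λ.λ.1 0)))
  step 1: (λ.λ.(λ.λ.1) ((λ.λ.λ.1) (λ.λ.1) (λ.λ.λ.1 0))) ((λ.λ.(λ.λ.1) ((λ.λ.λ.1) (λ.λ.1) (λ.λ.λ.1 0))) ((λ.λ.1) ((λ.λ.λ.1) (λ.λ.1) (λ.λ.λ.1 0))))
  step 2: λ.(λ.λ.1) ((λ.λ.λ.1) (λ.λ.1) (λ.λ.λ.1 0))
  step 3: λ.λ.(λ.λ.λ.1) (λ.λ.1) (λ.λ.λ.1 0)
  step 4: λ.λ.(λ.λ.1) (λ.λ.λ.1 0)
  step 5: λ.λ.λ.λ.λ.λ.1 0

Answer: YES — reaches normal form λ.λ.λ.λ.λ.λ.1 0 in 5 ≤ 8 steps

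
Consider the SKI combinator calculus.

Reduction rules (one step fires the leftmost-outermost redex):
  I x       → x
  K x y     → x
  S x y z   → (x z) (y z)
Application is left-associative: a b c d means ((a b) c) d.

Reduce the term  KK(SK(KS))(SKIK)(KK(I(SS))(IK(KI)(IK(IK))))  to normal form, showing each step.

  start: KK(SK(KS))(SKIK)(KK(I(SS))(IK(KI)(IK(IK))))
  →1  K(SKIK)(KK(I(SS))(IK(KI)(IK(IK))))
  →2  SKIK
  →3  KK(IK)
  →4  K

Answer: normal form = K  (in 4 steps)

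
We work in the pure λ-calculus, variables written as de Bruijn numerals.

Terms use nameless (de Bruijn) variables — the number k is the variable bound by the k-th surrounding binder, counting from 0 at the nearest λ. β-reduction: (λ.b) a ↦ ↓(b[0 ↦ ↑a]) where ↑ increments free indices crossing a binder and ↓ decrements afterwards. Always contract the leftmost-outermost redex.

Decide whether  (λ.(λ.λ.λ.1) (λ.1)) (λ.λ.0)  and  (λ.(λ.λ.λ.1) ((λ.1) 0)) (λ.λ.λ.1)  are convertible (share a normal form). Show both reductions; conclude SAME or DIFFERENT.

Term A:
  start: (λ.(λ.λ.λ.1) (λ.1)) (λ.λ.0)
  step 1: (λ.λ.λ.1) (λ.λ.λ.0)
  step 2: λ.λ.1

Term B:
  start: (λ.(λ.λ.λ.1) ((λ.1) 0)) (λ.λ.λ.1)
  step 1: (λ.λ.λ.1) ((λ.λ.λ.λ.1) (λ.λ.λ.1))
  step 2: λ.λ.1

Answer: SAME — A ⇓ λ.λ.1, B ⇓ λ.λ.1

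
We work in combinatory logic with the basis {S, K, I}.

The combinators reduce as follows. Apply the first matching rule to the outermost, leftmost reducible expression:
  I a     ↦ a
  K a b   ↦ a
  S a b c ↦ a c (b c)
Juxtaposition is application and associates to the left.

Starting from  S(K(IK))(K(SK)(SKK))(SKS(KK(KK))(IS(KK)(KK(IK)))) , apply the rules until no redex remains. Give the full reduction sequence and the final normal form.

Answer: normal form = K(SK(K(S(KK)K)))  (in 9 steps)

Derivation:
  start: S(K(IK))(K(SK)(SKK))(SKS(KK(KK))(IS(KK)(KK(IK))))
  step 1: K(IK)(SKS(KK(KK))(IS(KK)(KK(IK))))(K(SK)(SKK)(SKS(KK(KK))(IS(KK)(KK(IK)))))
  step 2: IK(K(SK)(SKK)(SKS(KK(KK))(IS(KK)(KK(IK)))))
  step 3: K(K(SK)(SKK)(SKS(KK(KK))(IS(KK)(KK(IK)))))
  step 4: K(SK(SKS(KK(KK))(IS(KK)(KK(IK)))))
  step 5: K(SK(K(KK(KK))(S(KK(KK)))(IS(KK)(KK(IK)))))
  step 6: K(SK(KK(KK)(IS(KK)(KK(IK)))))
  step 7: K(SK(K(IS(KK)(KK(IK)))))
  step 8: K(SK(K(S(KK)(KK(IK)))))
  step 9: K(SK(K(S(KK)K)))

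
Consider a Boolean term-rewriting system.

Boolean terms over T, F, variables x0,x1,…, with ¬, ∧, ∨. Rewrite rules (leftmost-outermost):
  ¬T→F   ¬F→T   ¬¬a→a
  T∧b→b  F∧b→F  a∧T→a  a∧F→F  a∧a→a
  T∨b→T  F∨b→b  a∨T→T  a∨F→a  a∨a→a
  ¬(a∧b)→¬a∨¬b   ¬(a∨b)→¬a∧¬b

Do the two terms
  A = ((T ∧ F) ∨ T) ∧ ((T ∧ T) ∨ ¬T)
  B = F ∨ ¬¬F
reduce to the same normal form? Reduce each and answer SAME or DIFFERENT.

Answer: DIFFERENT — A ⇓ T, B ⇓ F

Derivation:
Term A:
  start: ((T ∧ F) ∨ T) ∧ ((T ∧ T) ∨ ¬T)
  [1] T ∧ ((T ∧ T) ∨ ¬T)
  [2] (T ∧ T) ∨ ¬T
  [3] T ∨ ¬T
  [4] T

Term B:
  start: F ∨ ¬¬F
  [1] ¬¬F
  [2] F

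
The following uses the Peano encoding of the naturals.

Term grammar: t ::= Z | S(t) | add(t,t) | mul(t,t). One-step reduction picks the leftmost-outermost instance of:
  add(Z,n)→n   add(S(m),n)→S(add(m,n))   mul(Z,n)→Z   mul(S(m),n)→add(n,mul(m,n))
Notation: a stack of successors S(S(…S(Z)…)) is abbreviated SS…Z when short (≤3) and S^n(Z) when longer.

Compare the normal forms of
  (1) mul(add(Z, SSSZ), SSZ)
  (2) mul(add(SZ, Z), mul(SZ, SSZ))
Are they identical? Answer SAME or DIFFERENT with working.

Answer: DIFFERENT — A ⇓ S^6(Z), B ⇓ SSZ

Derivation:
Term A:
  start: mul(add(Z, SSSZ), SSZ)
  [1] mul(SSSZ, SSZ)
  [2] add(SSZ, mul(SSZ, SSZ))
  [3] S(add(SZ, mul(SSZ, SSZ)))
  [4] S(S(add(Z, mul(SSZ, SSZ))))
  [5] S(S(mul(SSZ, SSZ)))
  [6] S(S(add(SSZ, mul(SZ, SSZ))))
  [7] S(S(S(add(SZ, mul(SZ, SSZ)))))
  [8] S(S(S(S(add(Z, mul(SZ, SSZ))))))
  [9] S(S(S(S(mul(SZ, SSZ)))))
  [10] S(S(S(S(add(SSZ, mul(Z, SSZ))))))
  [11] S(S(S(S(S(add(SZ, mul(Z, SSZ)))))))
  [12] S(S(S(S(S(S(add(Z, mul(Z, SSZ))))))))
  [13] S(S(S(S(S(S(mul(Z, SSZ)))))))
  [14] S^6(Z)

Term B:
  start: mul(add(SZ, Z), mul(SZ, SSZ))
  [1] mul(S(add(Z, Z)), mul(SZ, SSZ))
  [2] add(mul(SZ, SSZ), mul(add(Z, Z), mul(SZ, SSZ)))
  [3] add(add(SSZ, mul(Z, SSZ)), mul(add(Z, Z), mul(SZ, SSZ)))
  [4] add(S(add(SZ, mul(Z, SSZ))), mul(add(Z, Z), mul(SZ, SSZ)))
  [5] S(add(add(SZ, mul(Z, SSZ)), mul(add(Z, Z), mul(SZ, SSZ))))
  [6] S(add(S(add(Z, mul(Z, SSZ))), mul(add(Z, Z), mul(SZ, SSZ))))
  [7] S(S(add(add(Z, mul(Z, SSZ)), mul(add(Z, Z), mul(SZ, SSZ)))))
  [8] S(S(add(mul(Z, SSZ), mul(add(Z, Z), mul(SZ, SSZ)))))
  [9] S(S(add(Z, mul(add(Z, Z), mul(SZ, SSZ)))))
  [10] S(S(mul(add(Z, Z), mul(SZ, SSZ))))
  [11] S(S(mul(Z, mul(SZ, SSZ))))
  [12] SSZ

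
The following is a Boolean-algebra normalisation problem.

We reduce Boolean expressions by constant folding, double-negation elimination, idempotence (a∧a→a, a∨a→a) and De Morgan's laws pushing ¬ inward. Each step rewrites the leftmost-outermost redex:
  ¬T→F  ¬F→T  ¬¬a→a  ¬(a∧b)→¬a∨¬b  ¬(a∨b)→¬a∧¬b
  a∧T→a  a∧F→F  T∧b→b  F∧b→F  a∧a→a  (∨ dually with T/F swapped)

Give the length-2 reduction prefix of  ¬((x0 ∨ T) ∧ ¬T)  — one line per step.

Answer: after 2 steps: (¬x0 ∧ ¬T) ∨ ¬¬T

Derivation:
  start: ¬((x0 ∨ T) ∧ ¬T)
  step 1: ¬(x0 ∨ T) ∨ ¬¬T
  step 2: (¬x0 ∧ ¬T) ∨ ¬¬T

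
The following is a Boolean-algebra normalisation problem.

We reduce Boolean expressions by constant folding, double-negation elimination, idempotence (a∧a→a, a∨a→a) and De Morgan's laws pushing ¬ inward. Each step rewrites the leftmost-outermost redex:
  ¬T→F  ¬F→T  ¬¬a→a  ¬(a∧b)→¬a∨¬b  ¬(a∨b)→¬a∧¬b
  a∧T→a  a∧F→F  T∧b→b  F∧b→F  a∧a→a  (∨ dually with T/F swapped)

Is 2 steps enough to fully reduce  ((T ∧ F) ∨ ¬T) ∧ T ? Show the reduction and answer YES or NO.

  start: ((T ∧ F) ∨ ¬T) ∧ T
  [1] (T ∧ F) ∨ ¬T
  [2] F ∨ ¬T

Answer: NO — after 2 steps the term is F ∨ ¬T, not yet normal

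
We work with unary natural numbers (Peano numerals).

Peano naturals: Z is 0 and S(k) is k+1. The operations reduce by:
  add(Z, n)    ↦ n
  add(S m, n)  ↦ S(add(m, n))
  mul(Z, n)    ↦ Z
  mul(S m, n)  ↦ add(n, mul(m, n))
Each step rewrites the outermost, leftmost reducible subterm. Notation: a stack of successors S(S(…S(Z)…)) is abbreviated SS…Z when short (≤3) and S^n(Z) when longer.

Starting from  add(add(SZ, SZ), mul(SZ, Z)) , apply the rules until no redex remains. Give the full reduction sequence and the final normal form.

Answer: normal form = SSZ  (in 8 steps)

Working:
  start: add(add(SZ, SZ), mul(SZ, Z))
  [1] add(S(add(Z, SZ)), mul(SZ, Z))
  [2] S(add(add(Z, SZ), mul(SZ, Z)))
  [3] S(add(SZ, mul(SZ, Z)))
  [4] S(S(add(Z, mul(SZ, Z))))
  [5] S(S(mul(SZ, Z)))
  [6] S(S(add(Z, mul(Z, Z))))
  [7] S(S(mul(Z, Z)))
  [8] SSZ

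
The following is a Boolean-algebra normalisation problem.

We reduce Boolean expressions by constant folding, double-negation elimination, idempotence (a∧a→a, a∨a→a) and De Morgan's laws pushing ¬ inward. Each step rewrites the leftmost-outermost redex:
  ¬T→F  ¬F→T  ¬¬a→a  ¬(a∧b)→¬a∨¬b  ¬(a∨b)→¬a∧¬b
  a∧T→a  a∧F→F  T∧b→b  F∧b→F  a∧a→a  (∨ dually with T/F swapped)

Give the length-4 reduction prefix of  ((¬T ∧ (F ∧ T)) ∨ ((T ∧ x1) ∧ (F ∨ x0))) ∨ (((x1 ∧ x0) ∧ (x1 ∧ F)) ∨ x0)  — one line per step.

Answer: after 4 steps: (x1 ∧ (F ∨ x0)) ∨ (((x1 ∧ x0) ∧ (x1 ∧ F)) ∨ x0)

Working:
  start: ((¬T ∧ (F ∧ T)) ∨ ((T ∧ x1) ∧ (F ∨ x0))) ∨ (((x1 ∧ x0) ∧ (x1 ∧ F)) ∨ x0)
  [1] ((F ∧ (F ∧ T)) ∨ ((T ∧ x1) ∧ (F ∨ x0))) ∨ (((x1 ∧ x0) ∧ (x1 ∧ F)) ∨ x0)
  [2] (F ∨ ((T ∧ x1) ∧ (F ∨ x0))) ∨ (((x1 ∧ x0) ∧ (x1 ∧ F)) ∨ x0)
  [3] ((T ∧ x1) ∧ (F ∨ x0)) ∨ (((x1 ∧ x0) ∧ (x1 ∧ F)) ∨ x0)
  [4] (x1 ∧ (F ∨ x0)) ∨ (((x1 ∧ x0) ∧ (x1 ∧ F)) ∨ x0)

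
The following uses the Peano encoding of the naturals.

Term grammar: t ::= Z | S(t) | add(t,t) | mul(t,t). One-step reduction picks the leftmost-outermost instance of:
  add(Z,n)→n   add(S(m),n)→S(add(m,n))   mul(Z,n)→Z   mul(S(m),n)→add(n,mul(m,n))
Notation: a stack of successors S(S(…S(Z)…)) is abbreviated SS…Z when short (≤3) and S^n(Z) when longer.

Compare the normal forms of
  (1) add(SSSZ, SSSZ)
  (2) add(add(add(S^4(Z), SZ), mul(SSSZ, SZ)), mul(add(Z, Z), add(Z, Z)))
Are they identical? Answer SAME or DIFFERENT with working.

Term A:
  start: add(SSSZ, SSSZ)
  →1  S(add(SSZ, SSSZ))
  →2  S(S(add(SZ, SSSZ)))
  →3  S(S(S(add(Z, SSSZ))))
  →4  S^6(Z)

Term B:
  start: add(add(add(S^4(Z), SZ), mul(SSSZ, SZ)), mul(add(Z, Z), add(Z, Z)))
  →1  add(add(S(add(SSSZ, SZ)), mul(SSSZ, SZ)), mul(add(Z, Z), add(Z, Z)))
  →2  add(S(add(add(SSSZ, SZ), mul(SSSZ, SZ))), mul(add(Z, Z), add(Z, Z)))
  →3  S(add(add(add(SSSZ, SZ), mul(SSSZ, SZ)), mul(add(Z, Z), add(Z, Z))))
  →4  S(add(add(S(add(SSZ, SZ)), mul(SSSZ, SZ)), mul(add(Z, Z), add(Z, Z))))
  →5  S(add(S(add(add(SSZ, SZ), mul(SSSZ, SZ))), mul(add(Z, Z), add(Z, Z))))
  →6  S(S(add(add(add(SSZ, SZ), mul(SSSZ, SZ)), mul(add(Z, Z), add(Z, Z)))))
  →7  S(S(add(add(S(add(SZ, SZ)), mul(SSSZ, SZ)), mul(add(Z, Z), add(Z, Z)))))
  →8  S(S(add(S(add(add(SZ, SZ), mul(SSSZ, SZ))), mul(add(Z, Z), add(Z, Z)))))
  →9  S(S(S(add(add(add(SZ, SZ), mul(SSSZ, SZ)), mul(add(Z, Z), add(Z, Z))))))
  →10  S(S(S(add(add(S(add(Z, SZ)), mul(SSSZ, SZ)), mul(add(Z, Z), add(Z, Z))))))
  →11  S(S(S(add(S(add(add(Z, SZ), mul(SSSZ, SZ))), mul(add(Z, Z), add(Z, Z))))))
  →12  S(S(S(S(add(add(add(Z, SZ), mul(SSSZ, SZ)), mul(add(Z, Z), add(Z, Z)))))))
  →13  S(S(S(S(add(add(SZ, mul(SSSZ, SZ)), mul(add(Z, Z), add(Z, Z)))))))
  →14  S(S(S(S(add(S(add(Z, mul(SSSZ, SZ))), mul(add(Z, Z), add(Z, Z)))))))
  →15  S(S(S(S(S(add(add(Z, mul(SSSZ, SZ)), mul(add(Z, Z), add(Z, Z))))))))
  →16  S(S(S(S(S(add(mul(SSSZ, SZ), mul(add(Z, Z), add(Z, Z))))))))
  →17  S(S(S(S(S(add(add(SZ, mul(SSZ, SZ)), mul(add(Z, Z), add(Z, Z))))))))
  →18  S(S(S(S(S(add(S(add(Z, mul(SSZ, SZ))), mul(add(Z, Z), add(Z, Z))))))))
  →19  S(S(S(S(S(S(add(add(Z, mul(SSZ, SZ)), mul(add(Z, Z), add(Z, Z)))))))))
  →20  S(S(S(S(S(S(add(mul(SSZ, SZ), mul(add(Z, Z), add(Z, Z)))))))))
  →21  S(S(S(S(S(S(add(add(SZ, mul(SZ, SZ)), mul(add(Z, Z), add(Z, Z)))))))))
  →22  S(S(S(S(S(S(add(S(add(Z, mul(SZ, SZ))), mul(add(Z, Z), add(Z, Z)))))))))
  →23  S(S(S(S(S(S(S(add(add(Z, mul(SZ, SZ)), mul(add(Z, Z), add(Z, Z))))))))))
  →24  S(S(S(S(S(S(S(add(mul(SZ, SZ), mul(add(Z, Z), add(Z, Z))))))))))
  →25  S(S(S(S(S(S(S(add(add(SZ, mul(Z, SZ)), mul(add(Z, Z), add(Z, Z))))))))))
  →26  S(S(S(S(S(S(S(add(S(add(Z, mul(Z, SZ))), mul(add(Z, Z), add(Z, Z))))))))))
  →27  S(S(S(S(S(S(S(S(add(add(Z, mul(Z, SZ)), mul(add(Z, Z), add(Z, Z)))))))))))
  →28  S(S(S(S(S(S(S(S(add(mul(Z, SZ), mul(add(Z, Z), add(Z, Z)))))))))))
  →29  S(S(S(S(S(S(S(S(add(Z, mul(add(Z, Z), add(Z, Z)))))))))))
  →30  S(S(S(S(S(S(S(S(mul(add(Z, Z), add(Z, Z))))))))))
  →31  S(S(S(S(S(S(S(S(mul(Z, add(Z, Z))))))))))
  →32  S^8(Z)

Answer: DIFFERENT — A ⇓ S^6(Z), B ⇓ S^8(Z)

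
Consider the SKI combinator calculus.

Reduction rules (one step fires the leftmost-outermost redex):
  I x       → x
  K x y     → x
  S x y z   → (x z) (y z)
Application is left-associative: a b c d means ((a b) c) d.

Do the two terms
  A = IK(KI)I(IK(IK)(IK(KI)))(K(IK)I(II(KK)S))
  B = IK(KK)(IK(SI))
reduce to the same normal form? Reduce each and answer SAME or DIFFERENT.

Term A:
  start: IK(KI)I(IK(IK)(IK(KI)))(K(IK)I(II(KK)S))
  step 1: K(KI)I(IK(IK)(IK(KI)))(K(IK)I(II(KK)S))
  step 2: KI(IK(IK)(IK(KI)))(K(IK)I(II(KK)S))
  step 3: I(K(IK)I(II(KK)S))
  step 4: K(IK)I(II(KK)S)
  step 5: IK(II(KK)S)
  step 6: K(II(KK)S)
  step 7: K(I(KK)S)
  step 8: K(KKS)
  step 9: KK

Term B:
  start: IK(KK)(IK(SI))
  step 1: K(KK)(IK(SI))
  step 2: KK

Answer: SAME — A ⇓ KK, B ⇓ KK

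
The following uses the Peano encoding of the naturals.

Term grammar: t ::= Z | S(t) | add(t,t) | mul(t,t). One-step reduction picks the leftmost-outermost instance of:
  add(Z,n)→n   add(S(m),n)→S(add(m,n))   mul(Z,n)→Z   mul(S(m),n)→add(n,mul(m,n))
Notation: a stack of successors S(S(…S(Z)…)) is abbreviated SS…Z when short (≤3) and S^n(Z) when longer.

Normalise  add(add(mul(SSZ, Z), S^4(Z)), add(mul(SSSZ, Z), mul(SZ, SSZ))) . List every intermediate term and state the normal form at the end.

  start: add(add(mul(SSZ, Z), S^4(Z)), add(mul(SSSZ, Z), mul(SZ, SSZ)))
  →1  add(add(add(Z, mul(SZ, Z)), S^4(Z)), add(mul(SSSZ, Z), mul(SZ, SSZ)))
  →2  add(add(mul(SZ, Z), S^4(Z)), add(mul(SSSZ, Z), mul(SZ, SSZ)))
  →3  add(add(add(Z, mul(Z, Z)), S^4(Z)), add(mul(SSSZ, Z), mul(SZ, SSZ)))
  →4  add(add(mul(Z, Z), S^4(Z)), add(mul(SSSZ, Z), mul(SZ, SSZ)))
  →5  add(add(Z, S^4(Z)), add(mul(SSSZ, Z), mul(SZ, SSZ)))
  →6  add(S^4(Z), add(mul(SSSZ, Z), mul(SZ, SSZ)))
  →7  S(add(SSSZ, add(mul(SSSZ, Z), mul(SZ, SSZ))))
  →8  S(S(add(SSZ, add(mul(SSSZ, Z), mul(SZ, SSZ)))))
  →9  S(S(S(add(SZ, add(mul(SSSZ, Z), mul(SZ, SSZ))))))
  →10  S(S(S(S(add(Z, add(mul(SSSZ, Z), mul(SZ, SSZ)))))))
  →11  S(S(S(S(add(mul(SSSZ, Z), mul(SZ, SSZ))))))
  →12  S(S(S(S(add(add(Z, mul(SSZ, Z)), mul(SZ, SSZ))))))
  →13  S(S(S(S(add(mul(SSZ, Z), mul(SZ, SSZ))))))
  →14  S(S(S(S(add(add(Z, mul(SZ, Z)), mul(SZ, SSZ))))))
  →15  S(S(S(S(add(mul(SZ, Z), mul(SZ, SSZ))))))
  →16  S(S(S(S(add(add(Z, mul(Z, Z)), mul(SZ, SSZ))))))
  →17  S(S(S(S(add(mul(Z, Z), mul(SZ, SSZ))))))
  →18  S(S(S(S(add(Z, mul(SZ, SSZ))))))
  →19  S(S(S(S(mul(SZ, SSZ)))))
  →20  S(S(S(S(add(SSZ, mul(Z, SSZ))))))
  →21  S(S(S(S(S(add(SZ, mul(Z, SSZ)))))))
  →22  S(S(S(S(S(S(add(Z, mul(Z, SSZ))))))))
  →23  S(S(S(S(S(S(mul(Z, SSZ)))))))
  →24  S^6(Z)

Answer: normal form = S^6(Z)  (in 24 steps)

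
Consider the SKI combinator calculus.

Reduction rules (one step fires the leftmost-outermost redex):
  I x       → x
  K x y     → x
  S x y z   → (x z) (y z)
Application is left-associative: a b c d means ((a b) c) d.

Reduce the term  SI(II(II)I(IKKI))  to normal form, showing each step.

Answer: normal form = SIK  (in 7 steps)

Derivation:
  start: SI(II(II)I(IKKI))
  [1] SI(I(II)I(IKKI))
  [2] SI(III(IKKI))
  [3] SI(II(IKKI))
  [4] SI(I(IKKI))
  [5] SI(IKKI)
  [6] SI(KKI)
  [7] SIK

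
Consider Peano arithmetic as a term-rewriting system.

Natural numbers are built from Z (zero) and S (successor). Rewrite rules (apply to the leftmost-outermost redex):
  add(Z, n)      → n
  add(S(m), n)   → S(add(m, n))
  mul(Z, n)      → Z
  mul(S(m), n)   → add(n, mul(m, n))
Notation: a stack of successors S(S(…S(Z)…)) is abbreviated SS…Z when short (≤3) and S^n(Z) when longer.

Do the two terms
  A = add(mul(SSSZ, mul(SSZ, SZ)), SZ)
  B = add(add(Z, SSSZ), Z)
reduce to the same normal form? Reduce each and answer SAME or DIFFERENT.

Term A:
  start: add(mul(SSSZ, mul(SSZ, SZ)), SZ)
  →1  add(add(mul(SSZ, SZ), mul(SSZ, mul(SSZ, SZ))), SZ)
  →2  add(add(add(SZ, mul(SZ, SZ)), mul(SSZ, mul(SSZ, SZ))), SZ)
  →3  add(add(S(add(Z, mul(SZ, SZ))), mul(SSZ, mul(SSZ, SZ))), SZ)
  →4  add(S(add(add(Z, mul(SZ, SZ)), mul(SSZ, mul(SSZ, SZ)))), SZ)
  →5  S(add(add(add(Z, mul(SZ, SZ)), mul(SSZ, mul(SSZ, SZ))), SZ))
  →6  S(add(add(mul(SZ, SZ), mul(SSZ, mul(SSZ, SZ))), SZ))
  →7  S(add(add(add(SZ, mul(Z, SZ)), mul(SSZ, mul(SSZ, SZ))), SZ))
  →8  S(add(add(S(add(Z, mul(Z, SZ))), mul(SSZ, mul(SSZ, SZ))), SZ))
  →9  S(add(S(add(add(Z, mul(Z, SZ)), mul(SSZ, mul(SSZ, SZ)))), SZ))
  →10  S(S(add(add(add(Z, mul(Z, SZ)), mul(SSZ, mul(SSZ, SZ))), SZ)))
  →11  S(S(add(add(mul(Z, SZ), mul(SSZ, mul(SSZ, SZ))), SZ)))
  →12  S(S(add(add(Z, mul(SSZ, mul(SSZ, SZ))), SZ)))
  →13  S(S(add(mul(SSZ, mul(SSZ, SZ)), SZ)))
  →14  S(S(add(add(mul(SSZ, SZ), mul(SZ, mul(SSZ, SZ))), SZ)))
  →15  S(S(add(add(add(SZ, mul(SZ, SZ)), mul(SZ, mul(SSZ, SZ))), SZ)))
  →16  S(S(add(add(S(add(Z, mul(SZ, SZ))), mul(SZ, mul(SSZ, SZ))), SZ)))
  →17  S(S(add(S(add(add(Z, mul(SZ, SZ)), mul(SZ, mul(SSZ, SZ)))), SZ)))
  →18  S(S(S(add(add(add(Z, mul(SZ, SZ)), mul(SZ, mul(SSZ, SZ))), SZ))))
  →19  S(S(S(add(add(mul(SZ, SZ), mul(SZ, mul(SSZ, SZ))), SZ))))
  →20  S(S(S(add(add(add(SZ, mul(Z, SZ)), mul(SZ, mul(SSZ, SZ))), SZ))))
  →21  S(S(S(add(add(S(add(Z, mul(Z, SZ))), mul(SZ, mul(SSZ, SZ))), SZ))))
  →22  S(S(S(add(S(add(add(Z, mul(Z, SZ)), mul(SZ, mul(SSZ, SZ)))), SZ))))
  →23  S(S(S(S(add(add(add(Z, mul(Z, SZ)), mul(SZ, mul(SSZ, SZ))), SZ)))))
  →24  S(S(S(S(add(add(mul(Z, SZ), mul(SZ, mul(SSZ, SZ))), SZ)))))
  →25  S(S(S(S(add(add(Z, mul(SZ, mul(SSZ, SZ))), SZ)))))
  →26  S(S(S(S(add(mul(SZ, mul(SSZ, SZ)), SZ)))))
  →27  S(S(S(S(add(add(mul(SSZ, SZ), mul(Z, mul(SSZ, SZ))), SZ)))))
  →28  S(S(S(S(add(add(add(SZ, mul(SZ, SZ)), mul(Z, mul(SSZ, SZ))), SZ)))))
  →29  S(S(S(S(add(add(S(add(Z, mul(SZ, SZ))), mul(Z, mul(SSZ, SZ))), SZ)))))
  →30  S(S(S(S(add(S(add(add(Z, mul(SZ, SZ)), mul(Z, mul(SSZ, SZ)))), SZ)))))
  →31  S(S(S(S(S(add(add(add(Z, mul(SZ, SZ)), mul(Z, mul(SSZ, SZ))), SZ))))))
  →32  S(S(S(S(S(add(add(mul(SZ, SZ), mul(Z, mul(SSZ, SZ))), SZ))))))
  →33  S(S(S(S(S(add(add(add(SZ, mul(Z, SZ)), mul(Z, mul(SSZ, SZ))), SZ))))))
  →34  S(S(S(S(S(add(add(S(add(Z, mul(Z, SZ))), mul(Z, mul(SSZ, SZ))), SZ))))))
  →35  S(S(S(S(S(add(S(add(add(Z, mul(Z, SZ)), mul(Z, mul(SSZ, SZ)))), SZ))))))
  →36  S(S(S(S(S(S(add(add(add(Z, mul(Z, SZ)), mul(Z, mul(SSZ, SZ))), SZ)))))))
  →37  S(S(S(S(S(S(add(add(mul(Z, SZ), mul(Z, mul(SSZ, SZ))), SZ)))))))
  →38  S(S(S(S(S(S(add(add(Z, mul(Z, mul(SSZ, SZ))), SZ)))))))
  →39  S(S(S(S(S(S(add(mul(Z, mul(SSZ, SZ)), SZ)))))))
  →40  S(S(S(S(S(S(add(Z, SZ)))))))
  →41  S^7(Z)

Term B:
  start: add(add(Z, SSSZ), Z)
  →1  add(SSSZ, Z)
  →2  S(add(SSZ, Z))
  →3  S(S(add(SZ, Z)))
  →4  S(S(S(add(Z, Z))))
  →5  SSSZ

Answer: DIFFERENT — A ⇓ S^7(Z), B ⇓ SSSZ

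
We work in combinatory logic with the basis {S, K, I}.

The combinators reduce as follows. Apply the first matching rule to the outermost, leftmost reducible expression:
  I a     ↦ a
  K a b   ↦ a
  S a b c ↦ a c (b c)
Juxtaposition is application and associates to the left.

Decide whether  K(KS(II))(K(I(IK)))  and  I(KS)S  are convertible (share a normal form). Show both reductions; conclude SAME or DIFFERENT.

Term A:
  start: K(KS(II))(K(I(IK)))
  step 1: KS(II)
  step 2: S

Term B:
  start: I(KS)S
  step 1: KSS
  step 2: S

Answer: SAME — A ⇓ S, B ⇓ S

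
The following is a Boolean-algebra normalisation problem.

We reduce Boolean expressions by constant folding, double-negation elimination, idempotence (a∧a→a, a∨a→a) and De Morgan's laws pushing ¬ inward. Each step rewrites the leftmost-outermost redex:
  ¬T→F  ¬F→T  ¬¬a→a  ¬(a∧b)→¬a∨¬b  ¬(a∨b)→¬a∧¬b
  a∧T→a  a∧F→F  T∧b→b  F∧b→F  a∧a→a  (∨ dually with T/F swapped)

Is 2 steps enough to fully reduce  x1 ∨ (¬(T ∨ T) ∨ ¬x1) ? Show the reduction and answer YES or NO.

  start: x1 ∨ (¬(T ∨ T) ∨ ¬x1)
  →1  x1 ∨ ((¬T ∧ ¬T) ∨ ¬x1)
  →2  x1 ∨ (¬T ∨ ¬x1)

Answer: NO — after 2 steps the term is x1 ∨ (¬T ∨ ¬x1), not yet normal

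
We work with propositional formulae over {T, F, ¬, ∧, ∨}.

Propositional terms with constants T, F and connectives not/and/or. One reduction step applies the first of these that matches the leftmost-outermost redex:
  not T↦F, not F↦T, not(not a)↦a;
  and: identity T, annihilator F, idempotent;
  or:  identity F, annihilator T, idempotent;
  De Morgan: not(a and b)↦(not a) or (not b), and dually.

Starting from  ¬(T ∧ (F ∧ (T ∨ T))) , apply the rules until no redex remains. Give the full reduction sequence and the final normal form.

Answer: normal form = T  (in 6 steps)

Working:
  start: ¬(T ∧ (F ∧ (T ∨ T)))
  →1  ¬T ∨ ¬(F ∧ (T ∨ T))
  →2  F ∨ ¬(F ∧ (T ∨ T))
  →3  ¬(F ∧ (T ∨ T))
  →4  ¬F ∨ ¬(T ∨ T)
  →5  T ∨ ¬(T ∨ T)
  →6  T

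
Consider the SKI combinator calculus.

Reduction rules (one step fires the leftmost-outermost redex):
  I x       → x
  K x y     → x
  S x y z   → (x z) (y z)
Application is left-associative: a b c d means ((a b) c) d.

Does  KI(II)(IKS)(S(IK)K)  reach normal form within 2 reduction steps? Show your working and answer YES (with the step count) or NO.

  start: KI(II)(IKS)(S(IK)K)
  →1  I(IKS)(S(IK)K)
  →2  IKS(S(IK)K)

Answer: NO — after 2 steps the term is IKS(S(IK)K), not yet normal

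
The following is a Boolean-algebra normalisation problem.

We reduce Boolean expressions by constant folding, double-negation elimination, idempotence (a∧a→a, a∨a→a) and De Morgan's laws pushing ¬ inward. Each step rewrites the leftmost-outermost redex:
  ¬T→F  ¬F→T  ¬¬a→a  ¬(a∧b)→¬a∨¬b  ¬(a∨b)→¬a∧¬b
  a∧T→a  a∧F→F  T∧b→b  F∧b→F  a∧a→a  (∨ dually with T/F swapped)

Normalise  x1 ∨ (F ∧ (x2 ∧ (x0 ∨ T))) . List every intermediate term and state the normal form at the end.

Answer: normal form = x1  (in 2 steps)

Working:
  start: x1 ∨ (F ∧ (x2 ∧ (x0 ∨ T)))
  step 1: x1 ∨ F
  step 2: x1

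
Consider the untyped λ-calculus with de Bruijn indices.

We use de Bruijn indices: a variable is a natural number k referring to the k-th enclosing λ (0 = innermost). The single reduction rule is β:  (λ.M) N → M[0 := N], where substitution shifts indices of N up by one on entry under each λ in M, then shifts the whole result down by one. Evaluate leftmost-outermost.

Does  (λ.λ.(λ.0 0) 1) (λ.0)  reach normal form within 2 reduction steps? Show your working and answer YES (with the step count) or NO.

  start: (λ.λ.(λ.0 0) 1) (λ.0)
  [1] λ.(λ.0 0) (λ.0)
  [2] λ.(λ.0) (λ.0)

Answer: NO — after 2 steps the term is λ.(λ.0) (λ.0), not yet normal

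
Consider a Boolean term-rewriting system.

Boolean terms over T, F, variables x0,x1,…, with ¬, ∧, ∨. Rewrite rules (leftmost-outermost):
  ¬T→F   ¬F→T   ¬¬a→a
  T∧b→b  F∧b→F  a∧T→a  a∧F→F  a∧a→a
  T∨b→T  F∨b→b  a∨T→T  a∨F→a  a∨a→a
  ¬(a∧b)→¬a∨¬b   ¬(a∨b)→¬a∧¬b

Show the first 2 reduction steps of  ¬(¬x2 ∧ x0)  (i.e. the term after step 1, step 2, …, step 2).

Answer: after 2 steps: x2 ∨ ¬x0

Working:
  start: ¬(¬x2 ∧ x0)
  [1] ¬¬x2 ∨ ¬x0
  [2] x2 ∨ ¬x0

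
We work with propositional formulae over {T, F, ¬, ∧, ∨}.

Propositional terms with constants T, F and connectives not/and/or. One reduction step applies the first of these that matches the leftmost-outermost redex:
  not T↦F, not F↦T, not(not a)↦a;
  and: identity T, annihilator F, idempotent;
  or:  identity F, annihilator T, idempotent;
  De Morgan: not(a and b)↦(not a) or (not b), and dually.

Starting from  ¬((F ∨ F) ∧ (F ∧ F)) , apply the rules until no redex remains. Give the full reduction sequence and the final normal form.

  start: ¬((F ∨ F) ∧ (F ∧ F))
  →1  ¬(F ∨ F) ∨ ¬(F ∧ F)
  →2  (¬F ∧ ¬F) ∨ ¬(F ∧ F)
  →3  ¬F ∨ ¬(F ∧ F)
  →4  T ∨ ¬(F ∧ F)
  →5  T

Answer: normal form = T  (in 5 steps)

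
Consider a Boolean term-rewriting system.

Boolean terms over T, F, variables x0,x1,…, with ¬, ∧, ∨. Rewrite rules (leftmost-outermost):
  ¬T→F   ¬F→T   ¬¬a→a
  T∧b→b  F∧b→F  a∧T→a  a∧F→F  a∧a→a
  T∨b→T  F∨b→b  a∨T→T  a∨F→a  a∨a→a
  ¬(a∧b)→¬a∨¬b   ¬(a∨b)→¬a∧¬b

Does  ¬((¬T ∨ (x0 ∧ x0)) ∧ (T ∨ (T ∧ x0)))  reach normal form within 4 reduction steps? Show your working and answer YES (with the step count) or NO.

  start: ¬((¬T ∨ (x0 ∧ x0)) ∧ (T ∨ (T ∧ x0)))
  [1] ¬(¬T ∨ (x0 ∧ x0)) ∨ ¬(T ∨ (T ∧ x0))
  [2] (¬¬T ∧ ¬(x0 ∧ x0)) ∨ ¬(T ∨ (T ∧ x0))
  [3] (T ∧ ¬(x0 ∧ x0)) ∨ ¬(T ∨ (T ∧ x0))
  [4] ¬(x0 ∧ x0) ∨ ¬(T ∨ (T ∧ x0))

Answer: NO — after 4 steps the term is ¬(x0 ∧ x0) ∨ ¬(T ∨ (T ∧ x0)), not yet normal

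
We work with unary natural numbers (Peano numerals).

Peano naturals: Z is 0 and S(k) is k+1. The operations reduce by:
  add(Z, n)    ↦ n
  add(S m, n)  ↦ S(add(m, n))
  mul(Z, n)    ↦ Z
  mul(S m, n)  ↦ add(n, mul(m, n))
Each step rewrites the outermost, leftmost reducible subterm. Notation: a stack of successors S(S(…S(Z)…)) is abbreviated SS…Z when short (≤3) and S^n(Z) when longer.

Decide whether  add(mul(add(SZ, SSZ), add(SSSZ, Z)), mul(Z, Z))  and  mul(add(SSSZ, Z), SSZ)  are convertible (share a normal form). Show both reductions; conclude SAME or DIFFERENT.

Answer: DIFFERENT — A ⇓ S^9(Z), B ⇓ S^6(Z)

Working:
Term A:
  start: add(mul(add(SZ, SSZ), add(SSSZ, Z)), mul(Z, Z))
  →1  add(mul(S(add(Z, SSZ)), add(SSSZ, Z)), mul(Z, Z))
  →2  add(add(add(SSSZ, Z), mul(add(Z, SSZ), add(SSSZ, Z))), mul(Z, Z))
  →3  add(add(S(add(SSZ, Z)), mul(add(Z, SSZ), add(SSSZ, Z))), mul(Z, Z))
  →4  add(S(add(add(SSZ, Z), mul(add(Z, SSZ), add(SSSZ, Z)))), mul(Z, Z))
  →5  S(add(add(add(SSZ, Z), mul(add(Z, SSZ), add(SSSZ, Z))), mul(Z, Z)))
  →6  S(add(add(S(add(SZ, Z)), mul(add(Z, SSZ), add(SSSZ, Z))), mul(Z, Z)))
  →7  S(add(S(add(add(SZ, Z), mul(add(Z, SSZ), add(SSSZ, Z)))), mul(Z, Z)))
  →8  S(S(add(add(add(SZ, Z), mul(add(Z, SSZ), add(SSSZ, Z))), mul(Z, Z))))
  →9  S(S(add(add(S(add(Z, Z)), mul(add(Z, SSZ), add(SSSZ, Z))), mul(Z, Z))))
  →10  S(S(add(S(add(add(Z, Z), mul(add(Z, SSZ), add(SSSZ, Z)))), mul(Z, Z))))
  →11  S(S(S(add(add(add(Z, Z), mul(add(Z, SSZ), add(SSSZ, Z))), mul(Z, Z)))))
  →12  S(S(S(add(add(Z, mul(add(Z, SSZ), add(SSSZ, Z))), mul(Z, Z)))))
  →13  S(S(S(add(mul(add(Z, SSZ), add(SSSZ, Z)), mul(Z, Z)))))
  →14  S(S(S(add(mul(SSZ, add(SSSZ, Z)), mul(Z, Z)))))
  →15  S(S(S(add(add(add(SSSZ, Z), mul(SZ, add(SSSZ, Z))), mul(Z, Z)))))
  →16  S(S(S(add(add(S(add(SSZ, Z)), mul(SZ, add(SSSZ, Z))), mul(Z, Z)))))
  →17  S(S(S(add(S(add(add(SSZ, Z), mul(SZ, add(SSSZ, Z)))), mul(Z, Z)))))
  →18  S(S(S(S(add(add(add(SSZ, Z), mul(SZ, add(SSSZ, Z))), mul(Z, Z))))))
  →19  S(S(S(S(add(add(S(add(SZ, Z)), mul(SZ, add(SSSZ, Z))), mul(Z, Z))))))
  →20  S(S(S(S(add(S(add(add(SZ, Z), mul(SZ, add(SSSZ, Z)))), mul(Z, Z))))))
  →21  S(S(S(S(S(add(add(add(SZ, Z), mul(SZ, add(SSSZ, Z))), mul(Z, Z)))))))
  →22  S(S(S(S(S(add(add(S(add(Z, Z)), mul(SZ, add(SSSZ, Z))), mul(Z, Z)))))))
  →23  S(S(S(S(S(add(S(add(add(Z, Z), mul(SZ, add(SSSZ, Z)))), mul(Z, Z)))))))
  →24  S(S(S(S(S(S(add(add(add(Z, Z), mul(SZ, add(SSSZ, Z))), mul(Z, Z))))))))
  →25  S(S(S(S(S(S(add(add(Z, mul(SZ, add(SSSZ, Z))), mul(Z, Z))))))))
  →26  S(S(S(S(S(S(add(mul(SZ, add(SSSZ, Z)), mul(Z, Z))))))))
  →27  S(S(S(S(S(S(add(add(add(SSSZ, Z), mul(Z, add(SSSZ, Z))), mul(Z, Z))))))))
  →28  S(S(S(S(S(S(add(add(S(add(SSZ, Z)), mul(Z, add(SSSZ, Z))), mul(Z, Z))))))))
  →29  S(S(S(S(S(S(add(S(add(add(SSZ, Z), mul(Z, add(SSSZ, Z)))), mul(Z, Z))))))))
  →30  S(S(S(S(S(S(S(add(add(add(SSZ, Z), mul(Z, add(SSSZ, Z))), mul(Z, Z)))))))))
  →31  S(S(S(S(S(S(S(add(add(S(add(SZ, Z)), mul(Z, add(SSSZ, Z))), mul(Z, Z)))))))))
  →32  S(S(S(S(S(S(S(add(S(add(add(SZ, Z), mul(Z, add(SSSZ, Z)))), mul(Z, Z)))))))))
  →33  S(S(S(S(S(S(S(S(add(add(add(SZ, Z), mul(Z, add(SSSZ, Z))), mul(Z, Z))))))))))
  →34  S(S(S(S(S(S(S(S(add(add(S(add(Z, Z)), mul(Z, add(SSSZ, Z))), mul(Z, Z))))))))))
  →35  S(S(S(S(S(S(S(S(add(S(add(add(Z, Z), mul(Z, add(SSSZ, Z)))), mul(Z, Z))))))))))
  →36  S(S(S(S(S(S(S(S(S(add(add(add(Z, Z), mul(Z, add(SSSZ, Z))), mul(Z, Z)))))))))))
  →37  S(S(S(S(S(S(S(S(S(add(add(Z, mul(Z, add(SSSZ, Z))), mul(Z, Z)))))))))))
  →38  S(S(S(S(S(S(S(S(S(add(mul(Z, add(SSSZ, Z)), mul(Z, Z)))))))))))
  →39  S(S(S(S(S(S(S(S(S(add(Z, mul(Z, Z)))))))))))
  →40  S(S(S(S(S(S(S(S(S(mul(Z, Z))))))))))
  →41  S^9(Z)

Term B:
  start: mul(add(SSSZ, Z), SSZ)
  →1  mul(S(add(SSZ, Z)), SSZ)
  →2  add(SSZ, mul(add(SSZ, Z), SSZ))
  →3  S(add(SZ, mul(add(SSZ, Z), SSZ)))
  →4  S(S(add(Z, mul(add(SSZ, Z), SSZ))))
  →5  S(S(mul(add(SSZ, Z), SSZ)))
  →6  S(S(mul(S(add(SZ, Z)), SSZ)))
  →7  S(S(add(SSZ, mul(add(SZ, Z), SSZ))))
  →8  S(S(S(add(SZ, mul(add(SZ, Z), SSZ)))))
  →9  S(S(S(S(add(Z, mul(add(SZ, Z), SSZ))))))
  →10  S(S(S(S(mul(add(SZ, Z), SSZ)))))
  →11  S(S(S(S(mul(S(add(Z, Z)), SSZ)))))
  →12  S(S(S(S(add(SSZ, mul(add(Z, Z), SSZ))))))
  →13  S(S(S(S(S(add(SZ, mul(add(Z, Z), SSZ)))))))
  →14  S(S(S(S(S(S(add(Z, mul(add(Z, Z), SSZ))))))))
  →15  S(S(S(S(S(S(mul(add(Z, Z), SSZ)))))))
  →16  S(S(S(S(S(S(mul(Z, SSZ)))))))
  →17  S^6(Z)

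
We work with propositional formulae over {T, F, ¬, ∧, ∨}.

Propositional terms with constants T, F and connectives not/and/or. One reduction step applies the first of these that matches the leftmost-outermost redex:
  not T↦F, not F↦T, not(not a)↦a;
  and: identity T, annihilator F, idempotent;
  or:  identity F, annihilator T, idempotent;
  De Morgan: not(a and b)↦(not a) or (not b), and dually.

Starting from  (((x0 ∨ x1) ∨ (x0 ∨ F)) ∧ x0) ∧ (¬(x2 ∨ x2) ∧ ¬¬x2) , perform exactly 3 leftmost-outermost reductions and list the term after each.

  start: (((x0 ∨ x1) ∨ (x0 ∨ F)) ∧ x0) ∧ (¬(x2 ∨ x2) ∧ ¬¬x2)
  step 1: (((x0 ∨ x1) ∨ x0) ∧ x0) ∧ (¬(x2 ∨ x2) ∧ ¬¬x2)
  step 2: (((x0 ∨ x1) ∨ x0) ∧ x0) ∧ ((¬x2 ∧ ¬x2) ∧ ¬¬x2)
  step 3: (((x0 ∨ x1) ∨ x0) ∧ x0) ∧ (¬x2 ∧ ¬¬x2)

Answer: after 3 steps: (((x0 ∨ x1) ∨ x0) ∧ x0) ∧ (¬x2 ∧ ¬¬x2)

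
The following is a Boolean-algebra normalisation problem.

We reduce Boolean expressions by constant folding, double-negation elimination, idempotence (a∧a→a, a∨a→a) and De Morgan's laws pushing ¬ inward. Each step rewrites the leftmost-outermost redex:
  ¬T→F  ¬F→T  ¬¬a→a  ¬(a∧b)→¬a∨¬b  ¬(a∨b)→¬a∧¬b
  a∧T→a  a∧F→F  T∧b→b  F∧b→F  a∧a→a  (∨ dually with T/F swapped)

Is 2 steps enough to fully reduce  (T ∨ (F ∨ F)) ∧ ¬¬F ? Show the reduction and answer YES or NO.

  start: (T ∨ (F ∨ F)) ∧ ¬¬F
  [1] T ∧ ¬¬F
  [2] ¬¬F

Answer: NO — after 2 steps the term is ¬¬F, not yet normal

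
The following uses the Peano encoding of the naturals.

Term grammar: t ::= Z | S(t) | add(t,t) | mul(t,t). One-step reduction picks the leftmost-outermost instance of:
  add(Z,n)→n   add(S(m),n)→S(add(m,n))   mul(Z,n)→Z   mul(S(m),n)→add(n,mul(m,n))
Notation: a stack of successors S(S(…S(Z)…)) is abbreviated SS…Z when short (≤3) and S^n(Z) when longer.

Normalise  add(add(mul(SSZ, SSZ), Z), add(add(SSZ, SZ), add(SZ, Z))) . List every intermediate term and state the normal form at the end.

  start: add(add(mul(SSZ, SSZ), Z), add(add(SSZ, SZ), add(SZ, Z)))
  step 1: add(add(add(SSZ, mul(SZ, SSZ)), Z), add(add(SSZ, SZ), add(SZ, Z)))
  step 2: add(add(S(add(SZ, mul(SZ, SSZ))), Z), add(add(SSZ, SZ), add(SZ, Z)))
  step 3: add(S(add(add(SZ, mul(SZ, SSZ)), Z)), add(add(SSZ, SZ), add(SZ, Z)))
  step 4: S(add(add(add(SZ, mul(SZ, SSZ)), Z), add(add(SSZ, SZ), add(SZ, Z))))
  step 5: S(add(add(S(add(Z, mul(SZ, SSZ))), Z), add(add(SSZ, SZ), add(SZ, Z))))
  step 6: S(add(S(add(add(Z, mul(SZ, SSZ)), Z)), add(add(SSZ, SZ), add(SZ, Z))))
  step 7: S(S(add(add(add(Z, mul(SZ, SSZ)), Z), add(add(SSZ, SZ), add(SZ, Z)))))
  step 8: S(S(add(add(mul(SZ, SSZ), Z), add(add(SSZ, SZ), add(SZ, Z)))))
  step 9: S(S(add(add(add(SSZ, mul(Z, SSZ)), Z), add(add(SSZ, SZ), add(SZ, Z)))))
  step 10: S(S(add(add(S(add(SZ, mul(Z, SSZ))), Z), add(add(SSZ, SZ), add(SZ, Z)))))
  step 11: S(S(add(S(add(add(SZ, mul(Z, SSZ)), Z)), add(add(SSZ, SZ), add(SZ, Z)))))
  step 12: S(S(S(add(add(add(SZ, mul(Z, SSZ)), Z), add(add(SSZ, SZ), add(SZ, Z))))))
  step 13: S(S(S(add(add(S(add(Z, mul(Z, SSZ))), Z), add(add(SSZ, SZ), add(SZ, Z))))))
  step 14: S(S(S(add(S(add(add(Z, mul(Z, SSZ)), Z)), add(add(SSZ, SZ), add(SZ, Z))))))
  step 15: S(S(S(S(add(add(add(Z, mul(Z, SSZ)), Z), add(add(SSZ, SZ), add(SZ, Z)))))))
  step 16: S(S(S(S(add(add(mul(Z, SSZ), Z), add(add(SSZ, SZ), add(SZ, Z)))))))
  step 17: S(S(S(S(add(add(Z, Z), add(add(SSZ, SZ), add(SZ, Z)))))))
  step 18: S(S(S(S(add(Z, add(add(SSZ, SZ), add(SZ, Z)))))))
  step 19: S(S(S(S(add(add(SSZ, SZ), add(SZ, Z))))))
  step 20: S(S(S(S(add(S(add(SZ, SZ)), add(SZ, Z))))))
  step 21: S(S(S(S(S(add(add(SZ, SZ), add(SZ, Z)))))))
  step 22: S(S(S(S(S(add(S(add(Z, SZ)), add(SZ, Z)))))))
  step 23: S(S(S(S(S(S(add(add(Z, SZ), add(SZ, Z))))))))
  step 24: S(S(S(S(S(S(add(SZ, add(SZ, Z))))))))
  step 25: S(S(S(S(S(S(S(add(Z, add(SZ, Z)))))))))
  step 26: S(S(S(S(S(S(S(add(SZ, Z))))))))
  step 27: S(S(S(S(S(S(S(S(add(Z, Z)))))))))
  step 28: S^8(Z)

Answer: normal form = S^8(Z)  (in 28 steps)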